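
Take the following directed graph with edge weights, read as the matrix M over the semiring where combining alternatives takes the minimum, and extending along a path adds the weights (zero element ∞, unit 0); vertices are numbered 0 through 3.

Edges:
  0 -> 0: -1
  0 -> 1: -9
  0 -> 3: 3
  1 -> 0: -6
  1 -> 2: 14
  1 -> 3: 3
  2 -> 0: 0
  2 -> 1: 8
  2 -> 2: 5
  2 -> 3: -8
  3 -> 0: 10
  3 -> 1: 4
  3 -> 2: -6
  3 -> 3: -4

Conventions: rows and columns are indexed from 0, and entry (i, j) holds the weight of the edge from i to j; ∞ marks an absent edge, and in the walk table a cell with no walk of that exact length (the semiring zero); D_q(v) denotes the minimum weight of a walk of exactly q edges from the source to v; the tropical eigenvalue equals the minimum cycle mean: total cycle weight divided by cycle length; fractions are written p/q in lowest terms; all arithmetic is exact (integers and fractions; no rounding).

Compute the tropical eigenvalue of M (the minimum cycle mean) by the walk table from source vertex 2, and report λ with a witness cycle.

q=0: [∞, ∞, 0, ∞]
q=1: [0, 8, 5, -8]
q=2: [-1, -9, -14, -12]
q=3: [-15, -10, -18, -22]
q=4: [-18, -24, -28, -26]
Optimal cycle mean attained by: cycle 0->1->0, total (-9) + (-6), length 2.
Answer: λ = -15/2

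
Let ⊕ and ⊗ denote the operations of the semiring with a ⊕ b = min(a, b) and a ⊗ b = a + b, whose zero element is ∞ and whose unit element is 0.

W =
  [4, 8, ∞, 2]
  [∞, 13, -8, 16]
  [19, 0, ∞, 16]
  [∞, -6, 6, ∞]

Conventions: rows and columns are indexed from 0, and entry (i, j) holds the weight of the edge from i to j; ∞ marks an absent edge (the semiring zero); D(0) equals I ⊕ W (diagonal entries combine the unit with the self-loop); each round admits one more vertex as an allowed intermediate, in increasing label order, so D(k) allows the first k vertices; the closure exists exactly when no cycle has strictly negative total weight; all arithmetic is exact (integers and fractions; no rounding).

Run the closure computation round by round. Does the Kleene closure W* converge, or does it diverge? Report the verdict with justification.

D(0):
  [0, 8, ∞, 2]
  [∞, 0, -8, 16]
  [19, 0, 0, 16]
  [∞, -6, 6, 0]
D(1):
  [0, 8, ∞, 2]
  [∞, 0, -8, 16]
  [19, 0, 0, 16]
  [∞, -6, 6, 0]
Detection: at round 2, diagonal entry (2, 2) turns strictly negative.
Key observation: the cycle 2->1->2 has total weight 0 + (-8), which is strictly negative.
Answer: DIVERGES — negative cycle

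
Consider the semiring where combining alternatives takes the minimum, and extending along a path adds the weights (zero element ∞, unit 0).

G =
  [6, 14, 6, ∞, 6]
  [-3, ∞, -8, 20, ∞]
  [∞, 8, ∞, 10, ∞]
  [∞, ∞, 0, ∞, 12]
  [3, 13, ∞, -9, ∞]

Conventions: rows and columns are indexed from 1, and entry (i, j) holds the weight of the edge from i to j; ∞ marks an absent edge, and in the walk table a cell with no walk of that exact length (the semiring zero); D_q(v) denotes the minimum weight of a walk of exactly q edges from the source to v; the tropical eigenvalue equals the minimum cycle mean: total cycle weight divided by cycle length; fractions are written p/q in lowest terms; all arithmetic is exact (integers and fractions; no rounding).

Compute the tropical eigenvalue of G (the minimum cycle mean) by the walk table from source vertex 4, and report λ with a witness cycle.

q=0: [∞, ∞, ∞, 0, ∞]
q=1: [∞, ∞, 0, ∞, 12]
q=2: [15, 8, ∞, 3, ∞]
q=3: [5, 29, 0, 28, 15]
q=4: [11, 8, 11, 6, 11]
q=5: [5, 19, 0, 2, 17]
Optimal cycle mean attained by: cycle 2->3->2, total (-8) + 8, length 2.
Answer: λ = 0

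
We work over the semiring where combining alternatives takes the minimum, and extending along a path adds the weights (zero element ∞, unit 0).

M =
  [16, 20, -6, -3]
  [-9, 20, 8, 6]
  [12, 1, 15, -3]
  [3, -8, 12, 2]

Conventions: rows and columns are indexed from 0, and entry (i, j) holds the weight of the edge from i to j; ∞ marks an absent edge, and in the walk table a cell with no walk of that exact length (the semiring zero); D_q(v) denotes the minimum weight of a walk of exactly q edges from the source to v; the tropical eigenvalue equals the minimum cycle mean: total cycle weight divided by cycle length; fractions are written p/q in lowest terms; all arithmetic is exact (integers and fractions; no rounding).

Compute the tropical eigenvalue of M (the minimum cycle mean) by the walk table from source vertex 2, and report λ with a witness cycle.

q=0: [∞, ∞, 0, ∞]
q=1: [12, 1, 15, -3]
q=2: [-8, -11, 6, -1]
q=3: [-20, -9, -14, -11]
q=4: [-18, -19, -26, -23]
Optimal cycle mean attained by: cycle 0->3->1->0, total (-3) + (-8) + (-9), length 3.
Answer: λ = -20/3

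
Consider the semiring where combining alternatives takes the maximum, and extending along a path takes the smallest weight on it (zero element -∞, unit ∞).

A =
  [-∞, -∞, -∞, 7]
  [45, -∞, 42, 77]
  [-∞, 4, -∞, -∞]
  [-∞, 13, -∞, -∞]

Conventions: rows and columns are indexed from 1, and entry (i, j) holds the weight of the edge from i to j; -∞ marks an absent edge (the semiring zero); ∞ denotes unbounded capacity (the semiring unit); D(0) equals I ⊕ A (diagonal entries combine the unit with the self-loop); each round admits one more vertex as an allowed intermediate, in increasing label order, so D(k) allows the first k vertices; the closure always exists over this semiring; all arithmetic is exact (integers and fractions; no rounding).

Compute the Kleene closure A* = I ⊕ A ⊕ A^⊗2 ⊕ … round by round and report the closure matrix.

D(0):
  [∞, -∞, -∞, 7]
  [45, ∞, 42, 77]
  [-∞, 4, ∞, -∞]
  [-∞, 13, -∞, ∞]
D(1):
  [∞, -∞, -∞, 7]
  [45, ∞, 42, 77]
  [-∞, 4, ∞, -∞]
  [-∞, 13, -∞, ∞]
D(2):
  [∞, -∞, -∞, 7]
  [45, ∞, 42, 77]
  [4, 4, ∞, 4]
  [13, 13, 13, ∞]
D(3):
  [∞, -∞, -∞, 7]
  [45, ∞, 42, 77]
  [4, 4, ∞, 4]
  [13, 13, 13, ∞]
D(4):
  [∞, 7, 7, 7]
  [45, ∞, 42, 77]
  [4, 4, ∞, 4]
  [13, 13, 13, ∞]
Answer: A* = [[∞, 7, 7, 7], [45, ∞, 42, 77], [4, 4, ∞, 4], [13, 13, 13, ∞]]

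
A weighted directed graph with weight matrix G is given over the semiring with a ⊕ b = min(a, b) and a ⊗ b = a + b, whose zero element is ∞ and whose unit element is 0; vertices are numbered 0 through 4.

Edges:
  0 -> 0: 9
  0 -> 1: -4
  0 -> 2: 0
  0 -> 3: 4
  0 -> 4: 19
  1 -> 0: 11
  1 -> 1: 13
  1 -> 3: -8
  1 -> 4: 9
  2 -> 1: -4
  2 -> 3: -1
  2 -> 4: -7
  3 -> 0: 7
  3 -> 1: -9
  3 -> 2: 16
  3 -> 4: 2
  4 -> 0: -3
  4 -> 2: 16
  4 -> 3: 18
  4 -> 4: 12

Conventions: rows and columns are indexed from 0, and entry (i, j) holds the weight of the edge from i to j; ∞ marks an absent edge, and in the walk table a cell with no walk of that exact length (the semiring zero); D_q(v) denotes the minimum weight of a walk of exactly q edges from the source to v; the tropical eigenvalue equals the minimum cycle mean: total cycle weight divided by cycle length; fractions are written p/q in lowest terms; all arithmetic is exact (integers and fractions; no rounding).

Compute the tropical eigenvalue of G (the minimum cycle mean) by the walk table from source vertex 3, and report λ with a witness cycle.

q=0: [∞, ∞, ∞, 0, ∞]
q=1: [7, -9, 16, ∞, 2]
q=2: [-1, 3, 7, -17, 0]
q=3: [-10, -26, -1, -5, -15]
q=4: [-18, -14, -10, -34, -17]
q=5: [-27, -43, -18, -22, -32]
Optimal cycle mean attained by: cycle 1->3->1, total (-8) + (-9), length 2.
Answer: λ = -17/2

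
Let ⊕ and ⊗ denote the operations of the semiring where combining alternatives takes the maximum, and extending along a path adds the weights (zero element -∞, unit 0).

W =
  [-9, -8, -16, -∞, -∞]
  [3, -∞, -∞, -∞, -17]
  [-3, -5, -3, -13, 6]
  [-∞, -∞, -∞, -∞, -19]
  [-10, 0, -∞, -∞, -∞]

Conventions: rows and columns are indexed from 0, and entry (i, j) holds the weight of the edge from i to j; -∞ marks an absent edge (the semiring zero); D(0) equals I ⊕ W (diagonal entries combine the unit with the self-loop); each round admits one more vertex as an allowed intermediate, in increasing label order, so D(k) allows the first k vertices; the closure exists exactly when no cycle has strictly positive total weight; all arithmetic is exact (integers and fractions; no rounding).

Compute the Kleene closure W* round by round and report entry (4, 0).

D(0):
  [0, -8, -16, -∞, -∞]
  [3, 0, -∞, -∞, -17]
  [-3, -5, 0, -13, 6]
  [-∞, -∞, -∞, 0, -19]
  [-10, 0, -∞, -∞, 0]
D(1):
  [0, -8, -16, -∞, -∞]
  [3, 0, -13, -∞, -17]
  [-3, -5, 0, -13, 6]
  [-∞, -∞, -∞, 0, -19]
  [-10, 0, -26, -∞, 0]
D(2):
  [0, -8, -16, -∞, -25]
  [3, 0, -13, -∞, -17]
  [-2, -5, 0, -13, 6]
  [-∞, -∞, -∞, 0, -19]
  [3, 0, -13, -∞, 0]
D(3):
  [0, -8, -16, -29, -10]
  [3, 0, -13, -26, -7]
  [-2, -5, 0, -13, 6]
  [-∞, -∞, -∞, 0, -19]
  [3, 0, -13, -26, 0]
D(4):
  [0, -8, -16, -29, -10]
  [3, 0, -13, -26, -7]
  [-2, -5, 0, -13, 6]
  [-∞, -∞, -∞, 0, -19]
  [3, 0, -13, -26, 0]
D(5):
  [0, -8, -16, -29, -10]
  [3, 0, -13, -26, -7]
  [9, 6, 0, -13, 6]
  [-16, -19, -32, 0, -19]
  [3, 0, -13, -26, 0]
Answer: W*[4][0] = 3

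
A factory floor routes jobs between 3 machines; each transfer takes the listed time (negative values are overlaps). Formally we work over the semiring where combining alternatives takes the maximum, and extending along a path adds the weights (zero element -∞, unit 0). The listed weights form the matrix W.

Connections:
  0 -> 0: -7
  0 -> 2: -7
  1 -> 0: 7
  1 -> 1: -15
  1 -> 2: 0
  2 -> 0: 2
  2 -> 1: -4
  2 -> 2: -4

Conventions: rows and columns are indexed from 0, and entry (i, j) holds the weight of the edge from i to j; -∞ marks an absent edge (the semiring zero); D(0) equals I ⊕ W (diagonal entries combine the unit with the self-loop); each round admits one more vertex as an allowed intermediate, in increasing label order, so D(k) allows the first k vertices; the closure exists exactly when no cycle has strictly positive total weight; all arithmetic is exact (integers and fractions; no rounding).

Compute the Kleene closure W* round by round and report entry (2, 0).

D(0):
  [0, -∞, -7]
  [7, 0, 0]
  [2, -4, 0]
D(1):
  [0, -∞, -7]
  [7, 0, 0]
  [2, -4, 0]
D(2):
  [0, -∞, -7]
  [7, 0, 0]
  [3, -4, 0]
D(3):
  [0, -11, -7]
  [7, 0, 0]
  [3, -4, 0]
Answer: W*[2][0] = 3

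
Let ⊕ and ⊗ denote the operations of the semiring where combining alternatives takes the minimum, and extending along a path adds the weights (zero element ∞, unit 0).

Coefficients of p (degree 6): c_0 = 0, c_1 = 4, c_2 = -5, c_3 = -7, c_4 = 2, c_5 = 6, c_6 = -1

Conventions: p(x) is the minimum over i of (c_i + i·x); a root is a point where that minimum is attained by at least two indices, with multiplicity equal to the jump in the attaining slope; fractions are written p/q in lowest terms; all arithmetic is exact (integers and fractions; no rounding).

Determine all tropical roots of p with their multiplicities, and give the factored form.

hull edge (i=0, c=0) to (i=2, c=-5): slope -5/2, span 2
hull edge (i=2, c=-5) to (i=3, c=-7): slope -2, span 1
hull edge (i=3, c=-7) to (i=6, c=-1): slope 2, span 3
Factored form: p(x) = -1 ⊗ (x ⊕ (-2)) ⊗ (x ⊕ (-2)) ⊗ (x ⊕ (-2)) ⊗ (x ⊕ 2) ⊗ (x ⊕ 5/2) ⊗ (x ⊕ 5/2)
Answer: roots = -2 (mult 3), 2 (mult 1), 5/2 (mult 2)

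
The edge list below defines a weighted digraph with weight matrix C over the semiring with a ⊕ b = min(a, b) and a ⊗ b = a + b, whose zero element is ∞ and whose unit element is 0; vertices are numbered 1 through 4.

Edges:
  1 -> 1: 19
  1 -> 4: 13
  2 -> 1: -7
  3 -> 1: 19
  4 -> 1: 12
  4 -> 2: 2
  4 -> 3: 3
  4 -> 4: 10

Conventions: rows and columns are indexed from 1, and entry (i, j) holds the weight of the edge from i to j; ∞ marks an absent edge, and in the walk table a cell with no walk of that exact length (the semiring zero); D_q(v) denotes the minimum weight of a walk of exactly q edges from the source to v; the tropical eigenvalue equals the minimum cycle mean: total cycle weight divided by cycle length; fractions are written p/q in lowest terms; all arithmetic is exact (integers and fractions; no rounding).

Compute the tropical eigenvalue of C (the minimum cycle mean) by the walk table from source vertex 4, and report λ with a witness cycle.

q=0: [∞, ∞, ∞, 0]
q=1: [12, 2, 3, 10]
q=2: [-5, 12, 13, 20]
q=3: [5, 22, 23, 8]
q=4: [15, 10, 11, 18]
Optimal cycle mean attained by: cycle 1->4->2->1, total 13 + 2 + (-7), length 3.
Answer: λ = 8/3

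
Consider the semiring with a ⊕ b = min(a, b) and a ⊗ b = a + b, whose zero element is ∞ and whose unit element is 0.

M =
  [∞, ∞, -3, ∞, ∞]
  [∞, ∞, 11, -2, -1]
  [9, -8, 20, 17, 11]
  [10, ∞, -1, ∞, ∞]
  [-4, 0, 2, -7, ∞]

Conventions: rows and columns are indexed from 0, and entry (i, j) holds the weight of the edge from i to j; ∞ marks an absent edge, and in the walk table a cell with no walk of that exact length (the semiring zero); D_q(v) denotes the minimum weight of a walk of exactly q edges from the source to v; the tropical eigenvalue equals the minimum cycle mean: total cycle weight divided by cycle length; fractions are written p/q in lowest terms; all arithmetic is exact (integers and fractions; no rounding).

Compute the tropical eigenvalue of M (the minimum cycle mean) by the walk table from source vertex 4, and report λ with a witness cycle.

q=0: [∞, ∞, ∞, ∞, 0]
q=1: [-4, 0, 2, -7, ∞]
q=2: [3, -6, -8, -2, -1]
q=3: [-5, -16, -3, -8, -7]
q=4: [-11, -11, -9, -18, -17]
q=5: [-21, -17, -19, -24, -12]
Optimal cycle mean attained by: cycle 1->4->3->2->1, total (-1) + (-7) + (-1) + (-8), length 4.
Answer: λ = -17/4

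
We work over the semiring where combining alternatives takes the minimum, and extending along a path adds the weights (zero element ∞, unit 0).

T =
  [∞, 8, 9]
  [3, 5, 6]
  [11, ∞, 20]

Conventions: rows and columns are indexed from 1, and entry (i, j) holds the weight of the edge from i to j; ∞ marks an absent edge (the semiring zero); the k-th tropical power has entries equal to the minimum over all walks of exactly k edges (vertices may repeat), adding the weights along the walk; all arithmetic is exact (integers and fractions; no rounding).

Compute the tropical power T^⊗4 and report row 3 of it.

T^⊗2:
  [11, 13, 14]
  [8, 10, 11]
  [31, 19, 20]
T^⊗3:
  [16, 18, 19]
  [13, 15, 16]
  [22, 24, 25]
T^⊗4:
  [21, 23, 24]
  [18, 20, 21]
  [27, 29, 30]
Answer: row 3 of T^⊗4 = [27, 29, 30]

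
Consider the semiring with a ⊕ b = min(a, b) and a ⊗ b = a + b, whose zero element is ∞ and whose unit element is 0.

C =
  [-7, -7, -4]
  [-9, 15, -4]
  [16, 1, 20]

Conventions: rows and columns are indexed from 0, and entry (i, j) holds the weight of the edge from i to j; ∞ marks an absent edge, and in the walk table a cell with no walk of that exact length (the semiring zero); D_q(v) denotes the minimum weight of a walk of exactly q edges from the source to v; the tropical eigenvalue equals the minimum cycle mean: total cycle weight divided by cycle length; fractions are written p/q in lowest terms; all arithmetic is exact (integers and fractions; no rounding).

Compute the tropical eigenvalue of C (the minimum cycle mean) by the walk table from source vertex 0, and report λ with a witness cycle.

q=0: [0, ∞, ∞]
q=1: [-7, -7, -4]
q=2: [-16, -14, -11]
q=3: [-23, -23, -20]
Optimal cycle mean attained by: cycle 0->1->0, total (-7) + (-9), length 2.
Answer: λ = -8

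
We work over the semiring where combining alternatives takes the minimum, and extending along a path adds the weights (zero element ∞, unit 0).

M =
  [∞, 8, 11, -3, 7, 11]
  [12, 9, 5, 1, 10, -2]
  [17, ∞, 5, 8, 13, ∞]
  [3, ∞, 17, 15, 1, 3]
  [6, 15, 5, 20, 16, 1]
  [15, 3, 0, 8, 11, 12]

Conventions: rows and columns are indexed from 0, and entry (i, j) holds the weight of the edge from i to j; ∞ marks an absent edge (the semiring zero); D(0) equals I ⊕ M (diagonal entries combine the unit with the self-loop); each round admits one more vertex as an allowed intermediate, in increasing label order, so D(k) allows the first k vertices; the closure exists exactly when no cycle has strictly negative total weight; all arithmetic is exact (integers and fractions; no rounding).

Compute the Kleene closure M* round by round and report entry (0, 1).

D(0):
  [0, 8, 11, -3, 7, 11]
  [12, 0, 5, 1, 10, -2]
  [17, ∞, 0, 8, 13, ∞]
  [3, ∞, 17, 0, 1, 3]
  [6, 15, 5, 20, 0, 1]
  [15, 3, 0, 8, 11, 0]
D(1):
  [0, 8, 11, -3, 7, 11]
  [12, 0, 5, 1, 10, -2]
  [17, 25, 0, 8, 13, 28]
  [3, 11, 14, 0, 1, 3]
  [6, 14, 5, 3, 0, 1]
  [15, 3, 0, 8, 11, 0]
D(2):
  [0, 8, 11, -3, 7, 6]
  [12, 0, 5, 1, 10, -2]
  [17, 25, 0, 8, 13, 23]
  [3, 11, 14, 0, 1, 3]
  [6, 14, 5, 3, 0, 1]
  [15, 3, 0, 4, 11, 0]
D(3):
  [0, 8, 11, -3, 7, 6]
  [12, 0, 5, 1, 10, -2]
  [17, 25, 0, 8, 13, 23]
  [3, 11, 14, 0, 1, 3]
  [6, 14, 5, 3, 0, 1]
  [15, 3, 0, 4, 11, 0]
D(4):
  [0, 8, 11, -3, -2, 0]
  [4, 0, 5, 1, 2, -2]
  [11, 19, 0, 8, 9, 11]
  [3, 11, 14, 0, 1, 3]
  [6, 14, 5, 3, 0, 1]
  [7, 3, 0, 4, 5, 0]
D(5):
  [0, 8, 3, -3, -2, -1]
  [4, 0, 5, 1, 2, -2]
  [11, 19, 0, 8, 9, 10]
  [3, 11, 6, 0, 1, 2]
  [6, 14, 5, 3, 0, 1]
  [7, 3, 0, 4, 5, 0]
D(6):
  [0, 2, -1, -3, -2, -1]
  [4, 0, -2, 1, 2, -2]
  [11, 13, 0, 8, 9, 10]
  [3, 5, 2, 0, 1, 2]
  [6, 4, 1, 3, 0, 1]
  [7, 3, 0, 4, 5, 0]
Answer: M*[0][1] = 2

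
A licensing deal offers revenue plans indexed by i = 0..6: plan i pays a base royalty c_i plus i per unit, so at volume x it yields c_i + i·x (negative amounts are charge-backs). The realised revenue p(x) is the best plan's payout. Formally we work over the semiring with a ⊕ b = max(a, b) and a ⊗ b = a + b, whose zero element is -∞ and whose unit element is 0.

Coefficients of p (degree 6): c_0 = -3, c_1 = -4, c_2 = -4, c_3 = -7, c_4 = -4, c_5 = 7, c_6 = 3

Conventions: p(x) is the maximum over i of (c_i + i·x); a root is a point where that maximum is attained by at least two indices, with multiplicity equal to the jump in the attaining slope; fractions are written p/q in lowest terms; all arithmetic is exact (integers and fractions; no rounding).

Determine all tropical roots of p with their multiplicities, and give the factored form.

hull edge (i=0, c=-3) to (i=5, c=7): slope 2, span 5
hull edge (i=5, c=7) to (i=6, c=3): slope -4, span 1
Factored form: p(x) = 3 ⊗ (x ⊕ (-2)) ⊗ (x ⊕ (-2)) ⊗ (x ⊕ (-2)) ⊗ (x ⊕ (-2)) ⊗ (x ⊕ (-2)) ⊗ (x ⊕ 4)
Answer: roots = -2 (mult 5), 4 (mult 1)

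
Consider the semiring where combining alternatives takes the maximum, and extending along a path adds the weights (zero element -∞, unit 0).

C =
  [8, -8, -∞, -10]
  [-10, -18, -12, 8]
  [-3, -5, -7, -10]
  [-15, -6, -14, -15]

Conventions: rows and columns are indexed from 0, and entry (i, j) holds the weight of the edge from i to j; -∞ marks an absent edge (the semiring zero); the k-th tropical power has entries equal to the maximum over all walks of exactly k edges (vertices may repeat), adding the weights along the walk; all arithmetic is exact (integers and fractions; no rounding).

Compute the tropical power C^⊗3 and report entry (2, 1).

C^⊗2:
  [16, 0, -20, 0]
  [-2, 2, -6, -7]
  [5, -11, -14, 3]
  [-7, -19, -18, 2]
C^⊗3:
  [24, 8, -12, 8]
  [6, -10, -10, 10]
  [13, -3, -11, -3]
  [1, -4, -12, -11]
Key observation: the optimum is the walk 2->0->0->1, with weight (-3) + 8 + (-8) = -3.
Optimal value attained by: walk 2->0->0->1.
Answer: (C^⊗3)[2][1] = -3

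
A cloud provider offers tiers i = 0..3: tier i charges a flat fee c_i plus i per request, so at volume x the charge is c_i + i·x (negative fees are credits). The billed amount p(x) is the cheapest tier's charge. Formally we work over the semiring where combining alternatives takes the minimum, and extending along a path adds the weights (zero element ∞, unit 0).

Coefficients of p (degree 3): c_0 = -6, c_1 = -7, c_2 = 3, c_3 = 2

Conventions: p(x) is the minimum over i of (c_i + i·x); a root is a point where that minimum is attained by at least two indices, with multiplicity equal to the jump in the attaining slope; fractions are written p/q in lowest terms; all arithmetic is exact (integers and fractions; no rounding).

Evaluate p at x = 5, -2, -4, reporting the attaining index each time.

p(5) = min(-6+0·5=-6, -7+1·5=-2, 3+2·5=13, 2+3·5=17) = -6 (attained by i=0)
p(-2) = min(-6+0·(-2)=-6, -7+1·(-2)=-9, 3+2·(-2)=-1, 2+3·(-2)=-4) = -9 (attained by i=1)
p(-4) = min(-6+0·(-4)=-6, -7+1·(-4)=-11, 3+2·(-4)=-5, 2+3·(-4)=-10) = -11 (attained by i=1)
Answer: p(5) = -6; p(-2) = -9; p(-4) = -11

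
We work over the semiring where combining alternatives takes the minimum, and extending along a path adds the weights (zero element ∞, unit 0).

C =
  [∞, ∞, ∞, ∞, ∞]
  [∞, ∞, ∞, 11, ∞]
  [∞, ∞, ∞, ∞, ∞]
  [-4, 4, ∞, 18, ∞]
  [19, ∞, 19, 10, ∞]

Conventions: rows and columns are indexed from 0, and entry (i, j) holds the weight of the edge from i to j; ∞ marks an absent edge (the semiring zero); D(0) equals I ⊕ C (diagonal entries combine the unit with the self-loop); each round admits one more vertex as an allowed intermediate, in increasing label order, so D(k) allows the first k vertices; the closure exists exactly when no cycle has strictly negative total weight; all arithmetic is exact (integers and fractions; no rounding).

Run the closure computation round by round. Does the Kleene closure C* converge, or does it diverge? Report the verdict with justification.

D(0):
  [0, ∞, ∞, ∞, ∞]
  [∞, 0, ∞, 11, ∞]
  [∞, ∞, 0, ∞, ∞]
  [-4, 4, ∞, 0, ∞]
  [19, ∞, 19, 10, 0]
D(1):
  [0, ∞, ∞, ∞, ∞]
  [∞, 0, ∞, 11, ∞]
  [∞, ∞, 0, ∞, ∞]
  [-4, 4, ∞, 0, ∞]
  [19, ∞, 19, 10, 0]
D(2):
  [0, ∞, ∞, ∞, ∞]
  [∞, 0, ∞, 11, ∞]
  [∞, ∞, 0, ∞, ∞]
  [-4, 4, ∞, 0, ∞]
  [19, ∞, 19, 10, 0]
D(3):
  [0, ∞, ∞, ∞, ∞]
  [∞, 0, ∞, 11, ∞]
  [∞, ∞, 0, ∞, ∞]
  [-4, 4, ∞, 0, ∞]
  [19, ∞, 19, 10, 0]
D(4):
  [0, ∞, ∞, ∞, ∞]
  [7, 0, ∞, 11, ∞]
  [∞, ∞, 0, ∞, ∞]
  [-4, 4, ∞, 0, ∞]
  [6, 14, 19, 10, 0]
D(5):
  [0, ∞, ∞, ∞, ∞]
  [7, 0, ∞, 11, ∞]
  [∞, ∞, 0, ∞, ∞]
  [-4, 4, ∞, 0, ∞]
  [6, 14, 19, 10, 0]
Key observation: every diagonal entry stays at the unit through all rounds, so no improving cycle exists.
Answer: CONVERGES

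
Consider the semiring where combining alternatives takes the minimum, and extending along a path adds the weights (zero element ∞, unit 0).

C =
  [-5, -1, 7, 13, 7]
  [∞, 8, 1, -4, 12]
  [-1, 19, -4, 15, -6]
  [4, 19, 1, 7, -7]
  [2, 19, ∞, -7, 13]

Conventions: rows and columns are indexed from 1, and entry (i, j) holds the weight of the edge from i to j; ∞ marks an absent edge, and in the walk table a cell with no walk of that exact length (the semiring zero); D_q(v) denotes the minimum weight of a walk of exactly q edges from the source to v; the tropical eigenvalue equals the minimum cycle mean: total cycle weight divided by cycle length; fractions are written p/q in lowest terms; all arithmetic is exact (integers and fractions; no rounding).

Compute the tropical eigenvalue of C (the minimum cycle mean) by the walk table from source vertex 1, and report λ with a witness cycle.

q=0: [0, ∞, ∞, ∞, ∞]
q=1: [-5, -1, 7, 13, 7]
q=2: [-10, -6, 0, -5, 1]
q=3: [-15, -11, -5, -10, -12]
q=4: [-20, -16, -10, -19, -17]
q=5: [-25, -21, -18, -24, -26]
Optimal cycle mean attained by: cycle 4->5->4, total (-7) + (-7), length 2.
Answer: λ = -7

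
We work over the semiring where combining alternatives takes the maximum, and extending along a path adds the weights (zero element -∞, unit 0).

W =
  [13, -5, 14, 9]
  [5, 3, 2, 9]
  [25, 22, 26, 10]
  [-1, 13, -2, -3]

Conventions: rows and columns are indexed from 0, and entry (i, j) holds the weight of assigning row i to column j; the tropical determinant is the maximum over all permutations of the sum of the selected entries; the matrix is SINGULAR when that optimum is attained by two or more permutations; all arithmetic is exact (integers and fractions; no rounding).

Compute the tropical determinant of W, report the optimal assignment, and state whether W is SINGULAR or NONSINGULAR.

σ = (0, 1, 2, 3): 13 + 3 + 26 + (-3) = 39
σ = (0, 1, 3, 2): 13 + 3 + 10 + (-2) = 24
σ = (0, 2, 1, 3): 13 + 2 + 22 + (-3) = 34
σ = (0, 2, 3, 1): 13 + 2 + 10 + 13 = 38
σ = (0, 3, 1, 2): 13 + 9 + 22 + (-2) = 42
σ = (0, 3, 2, 1): 13 + 9 + 26 + 13 = 61
σ = (1, 0, 2, 3): (-5) + 5 + 26 + (-3) = 23
σ = (1, 0, 3, 2): (-5) + 5 + 10 + (-2) = 8
σ = (1, 2, 0, 3): (-5) + 2 + 25 + (-3) = 19
σ = (1, 2, 3, 0): (-5) + 2 + 10 + (-1) = 6
σ = (1, 3, 0, 2): (-5) + 9 + 25 + (-2) = 27
σ = (1, 3, 2, 0): (-5) + 9 + 26 + (-1) = 29
σ = (2, 0, 1, 3): 14 + 5 + 22 + (-3) = 38
σ = (2, 0, 3, 1): 14 + 5 + 10 + 13 = 42
σ = (2, 1, 0, 3): 14 + 3 + 25 + (-3) = 39
σ = (2, 1, 3, 0): 14 + 3 + 10 + (-1) = 26
σ = (2, 3, 0, 1): 14 + 9 + 25 + 13 = 61
σ = (2, 3, 1, 0): 14 + 9 + 22 + (-1) = 44
σ = (3, 0, 1, 2): 9 + 5 + 22 + (-2) = 34
σ = (3, 0, 2, 1): 9 + 5 + 26 + 13 = 53
σ = (3, 1, 0, 2): 9 + 3 + 25 + (-2) = 35
σ = (3, 1, 2, 0): 9 + 3 + 26 + (-1) = 37
σ = (3, 2, 0, 1): 9 + 2 + 25 + 13 = 49
σ = (3, 2, 1, 0): 9 + 2 + 22 + (-1) = 32
Optimal value attained by: σ = (0, 3, 2, 1).
Answer: det⊕(W) = 61; verdict: SINGULAR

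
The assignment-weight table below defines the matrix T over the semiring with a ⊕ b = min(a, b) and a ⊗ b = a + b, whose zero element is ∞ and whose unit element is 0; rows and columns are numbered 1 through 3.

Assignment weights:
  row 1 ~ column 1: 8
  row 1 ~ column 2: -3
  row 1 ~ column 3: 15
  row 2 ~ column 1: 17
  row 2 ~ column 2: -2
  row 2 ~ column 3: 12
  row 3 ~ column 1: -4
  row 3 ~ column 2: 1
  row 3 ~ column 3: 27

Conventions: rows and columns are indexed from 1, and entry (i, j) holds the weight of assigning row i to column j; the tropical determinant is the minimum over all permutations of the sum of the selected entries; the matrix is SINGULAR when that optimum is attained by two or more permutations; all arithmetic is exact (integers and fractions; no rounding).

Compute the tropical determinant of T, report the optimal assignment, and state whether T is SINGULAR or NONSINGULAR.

σ = (1, 2, 3): 8 + (-2) + 27 = 33
σ = (1, 3, 2): 8 + 12 + 1 = 21
σ = (2, 1, 3): (-3) + 17 + 27 = 41
σ = (2, 3, 1): (-3) + 12 + (-4) = 5
σ = (3, 1, 2): 15 + 17 + 1 = 33
σ = (3, 2, 1): 15 + (-2) + (-4) = 9
Optimal value attained by: σ = (2, 3, 1).
Answer: det⊕(T) = 5; verdict: NONSINGULAR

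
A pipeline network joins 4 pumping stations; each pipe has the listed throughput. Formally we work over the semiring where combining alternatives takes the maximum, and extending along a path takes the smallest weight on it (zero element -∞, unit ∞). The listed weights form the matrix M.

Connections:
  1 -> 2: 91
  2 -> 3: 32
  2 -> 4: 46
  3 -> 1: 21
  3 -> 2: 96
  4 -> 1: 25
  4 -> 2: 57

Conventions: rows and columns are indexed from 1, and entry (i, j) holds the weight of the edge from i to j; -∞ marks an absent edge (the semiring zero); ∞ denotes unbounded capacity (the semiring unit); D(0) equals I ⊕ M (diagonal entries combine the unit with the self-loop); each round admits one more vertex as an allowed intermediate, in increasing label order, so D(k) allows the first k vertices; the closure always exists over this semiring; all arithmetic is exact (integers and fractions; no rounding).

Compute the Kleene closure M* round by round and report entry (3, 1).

D(0):
  [∞, 91, -∞, -∞]
  [-∞, ∞, 32, 46]
  [21, 96, ∞, -∞]
  [25, 57, -∞, ∞]
D(1):
  [∞, 91, -∞, -∞]
  [-∞, ∞, 32, 46]
  [21, 96, ∞, -∞]
  [25, 57, -∞, ∞]
D(2):
  [∞, 91, 32, 46]
  [-∞, ∞, 32, 46]
  [21, 96, ∞, 46]
  [25, 57, 32, ∞]
D(3):
  [∞, 91, 32, 46]
  [21, ∞, 32, 46]
  [21, 96, ∞, 46]
  [25, 57, 32, ∞]
D(4):
  [∞, 91, 32, 46]
  [25, ∞, 32, 46]
  [25, 96, ∞, 46]
  [25, 57, 32, ∞]
Answer: M*[3][1] = 25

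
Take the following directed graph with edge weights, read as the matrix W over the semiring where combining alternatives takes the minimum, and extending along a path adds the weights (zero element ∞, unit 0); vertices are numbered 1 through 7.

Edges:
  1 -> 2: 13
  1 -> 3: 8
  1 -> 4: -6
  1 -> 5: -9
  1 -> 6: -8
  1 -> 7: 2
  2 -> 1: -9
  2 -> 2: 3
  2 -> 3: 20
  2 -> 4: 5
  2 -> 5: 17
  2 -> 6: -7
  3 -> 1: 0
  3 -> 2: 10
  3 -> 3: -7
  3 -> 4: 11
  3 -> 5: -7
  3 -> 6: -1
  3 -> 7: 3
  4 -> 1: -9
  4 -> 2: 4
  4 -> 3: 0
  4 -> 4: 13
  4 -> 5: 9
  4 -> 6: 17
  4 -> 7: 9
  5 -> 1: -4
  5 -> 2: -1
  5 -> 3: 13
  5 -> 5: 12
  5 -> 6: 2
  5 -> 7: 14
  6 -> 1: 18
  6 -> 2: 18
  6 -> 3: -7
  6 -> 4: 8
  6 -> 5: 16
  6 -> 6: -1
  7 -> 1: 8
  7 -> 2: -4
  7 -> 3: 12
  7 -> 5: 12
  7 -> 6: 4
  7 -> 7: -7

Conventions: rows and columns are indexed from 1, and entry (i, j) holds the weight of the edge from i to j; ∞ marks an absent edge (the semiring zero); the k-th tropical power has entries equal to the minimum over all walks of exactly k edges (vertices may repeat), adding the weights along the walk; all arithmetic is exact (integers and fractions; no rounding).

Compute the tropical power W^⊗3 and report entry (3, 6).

W^⊗2:
  [-15, -10, -15, 0, 1, -9, -5]
  [-6, 4, -14, -15, -18, -17, -7]
  [-11, -8, -14, -6, -14, -8, -4]
  [-5, 4, -7, -15, -18, -17, -7]
  [-10, 2, -5, -10, -13, -12, -2]
  [-7, 3, -14, 4, -14, -8, -4]
  [-13, -11, -3, 1, -1, -11, -14]
W^⊗3:
  [-19, -9, -22, -21, -24, -23, -13]
  [-24, -19, -24, -12, -21, -18, -14]
  [-18, -15, -21, -17, -21, -19, -11]
  [-24, -19, -24, -11, -14, -18, -14]
  [-19, -14, -19, -16, -19, -18, -9]
  [-18, -15, -21, -13, -21, -15, -11]
  [-20, -18, -18, -19, -22, -21, -21]
Key observation: the optimum is the walk 3->5->1->6, with weight (-7) + (-4) + (-8) = -19.
Optimal value attained by: walk 3->5->1->6.
Answer: (W^⊗3)[3][6] = -19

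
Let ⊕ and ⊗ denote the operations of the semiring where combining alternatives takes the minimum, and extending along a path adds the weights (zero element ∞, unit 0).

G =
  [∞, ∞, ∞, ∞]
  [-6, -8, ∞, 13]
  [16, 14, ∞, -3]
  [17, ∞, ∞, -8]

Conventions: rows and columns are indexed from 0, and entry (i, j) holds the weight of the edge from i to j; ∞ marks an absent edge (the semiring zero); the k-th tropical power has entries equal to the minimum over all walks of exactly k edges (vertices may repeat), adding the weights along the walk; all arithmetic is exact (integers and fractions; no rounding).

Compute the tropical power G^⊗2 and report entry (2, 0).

G^⊗2:
  [∞, ∞, ∞, ∞]
  [-14, -16, ∞, 5]
  [8, 6, ∞, -11]
  [9, ∞, ∞, -16]
Key observation: the optimum is the walk 2->1->0, with weight 14 + (-6) = 8.
Optimal value attained by: walk 2->1->0.
Answer: (G^⊗2)[2][0] = 8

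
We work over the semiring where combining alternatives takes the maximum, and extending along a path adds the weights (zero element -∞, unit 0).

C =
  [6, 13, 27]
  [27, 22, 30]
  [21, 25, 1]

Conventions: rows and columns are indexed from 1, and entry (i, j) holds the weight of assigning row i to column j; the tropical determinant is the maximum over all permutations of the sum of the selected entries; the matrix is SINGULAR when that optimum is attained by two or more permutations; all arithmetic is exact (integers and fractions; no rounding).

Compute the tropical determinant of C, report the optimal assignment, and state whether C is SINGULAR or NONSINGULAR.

σ = (1, 2, 3): 6 + 22 + 1 = 29
σ = (1, 3, 2): 6 + 30 + 25 = 61
σ = (2, 1, 3): 13 + 27 + 1 = 41
σ = (2, 3, 1): 13 + 30 + 21 = 64
σ = (3, 1, 2): 27 + 27 + 25 = 79
σ = (3, 2, 1): 27 + 22 + 21 = 70
Optimal value attained by: σ = (3, 1, 2).
Answer: det⊕(C) = 79; verdict: NONSINGULAR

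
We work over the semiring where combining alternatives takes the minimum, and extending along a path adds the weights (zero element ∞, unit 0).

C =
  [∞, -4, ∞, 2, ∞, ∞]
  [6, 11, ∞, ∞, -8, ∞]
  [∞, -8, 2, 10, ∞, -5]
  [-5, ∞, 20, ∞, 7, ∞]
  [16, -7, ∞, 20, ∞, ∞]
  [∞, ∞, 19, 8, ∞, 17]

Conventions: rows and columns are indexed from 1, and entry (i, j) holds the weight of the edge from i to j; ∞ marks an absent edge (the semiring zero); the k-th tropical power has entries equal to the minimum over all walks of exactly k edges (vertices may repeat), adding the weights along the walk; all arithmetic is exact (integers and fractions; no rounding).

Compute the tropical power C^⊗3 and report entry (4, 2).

C^⊗2:
  [-3, 7, 22, ∞, -12, ∞]
  [8, -15, ∞, 8, 3, ∞]
  [-2, -6, 4, 3, -16, -3]
  [23, -9, 22, -3, ∞, 15]
  [-1, 4, 40, 18, -15, ∞]
  [3, 11, 21, 25, 15, 14]
C^⊗3:
  [4, -19, 24, -1, -1, 17]
  [-9, -4, 28, 10, -23, ∞]
  [-2, -23, 6, 0, -14, -1]
  [-8, 2, 17, 23, -17, 17]
  [1, -22, 38, 1, -4, 35]
  [17, -1, 23, 5, 3, 16]
Key observation: the optimum is the walk 4->1->2->2, with weight (-5) + (-4) + 11 = 2.
Optimal value attained by: walk 4->1->2->2.
Answer: (C^⊗3)[4][2] = 2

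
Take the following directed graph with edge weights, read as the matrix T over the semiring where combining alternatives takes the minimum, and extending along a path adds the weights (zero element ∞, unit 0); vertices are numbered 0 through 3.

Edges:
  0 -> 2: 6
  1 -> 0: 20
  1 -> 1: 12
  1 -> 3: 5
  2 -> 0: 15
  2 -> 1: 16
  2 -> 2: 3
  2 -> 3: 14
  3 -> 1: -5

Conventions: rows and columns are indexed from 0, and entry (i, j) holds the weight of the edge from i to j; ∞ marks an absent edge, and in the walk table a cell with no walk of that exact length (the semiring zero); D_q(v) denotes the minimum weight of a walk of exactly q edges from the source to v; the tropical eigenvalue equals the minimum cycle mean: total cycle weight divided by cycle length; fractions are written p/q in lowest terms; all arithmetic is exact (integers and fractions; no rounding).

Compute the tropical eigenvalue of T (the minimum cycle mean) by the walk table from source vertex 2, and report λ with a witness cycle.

q=0: [∞, ∞, 0, ∞]
q=1: [15, 16, 3, 14]
q=2: [18, 9, 6, 17]
q=3: [21, 12, 9, 14]
q=4: [24, 9, 12, 17]
Optimal cycle mean attained by: cycle 1->3->1, total 5 + (-5), length 2.
Answer: λ = 0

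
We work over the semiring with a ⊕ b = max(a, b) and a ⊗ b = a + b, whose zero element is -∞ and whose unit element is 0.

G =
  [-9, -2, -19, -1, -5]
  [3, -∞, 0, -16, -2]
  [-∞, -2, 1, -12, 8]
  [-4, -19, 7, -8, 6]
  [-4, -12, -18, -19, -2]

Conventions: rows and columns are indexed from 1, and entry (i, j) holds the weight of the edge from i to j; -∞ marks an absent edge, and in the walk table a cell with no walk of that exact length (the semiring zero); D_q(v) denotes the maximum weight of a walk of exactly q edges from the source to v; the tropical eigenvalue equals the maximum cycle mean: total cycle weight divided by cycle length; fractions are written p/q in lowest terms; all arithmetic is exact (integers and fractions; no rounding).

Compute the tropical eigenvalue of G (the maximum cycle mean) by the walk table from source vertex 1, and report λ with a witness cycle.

q=0: [0, -∞, -∞, -∞, -∞]
q=1: [-9, -2, -19, -1, -5]
q=2: [1, -11, 6, -9, 5]
q=3: [1, 4, 7, 0, 14]
q=4: [10, 5, 8, 0, 15]
q=5: [11, 8, 9, 9, 16]
Optimal cycle mean attained by: cycle 1->4->3->5->1, total (-1) + 7 + 8 + (-4), length 4.
Answer: λ = 5/2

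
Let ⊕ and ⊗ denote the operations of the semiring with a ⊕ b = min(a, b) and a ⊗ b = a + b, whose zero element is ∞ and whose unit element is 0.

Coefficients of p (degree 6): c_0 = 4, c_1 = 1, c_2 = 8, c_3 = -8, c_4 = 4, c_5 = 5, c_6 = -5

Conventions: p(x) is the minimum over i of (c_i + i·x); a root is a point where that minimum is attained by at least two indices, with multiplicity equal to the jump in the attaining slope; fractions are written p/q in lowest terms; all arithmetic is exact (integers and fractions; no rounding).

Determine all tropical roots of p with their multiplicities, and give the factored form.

hull edge (i=0, c=4) to (i=3, c=-8): slope -4, span 3
hull edge (i=3, c=-8) to (i=6, c=-5): slope 1, span 3
Factored form: p(x) = -5 ⊗ (x ⊕ (-1)) ⊗ (x ⊕ (-1)) ⊗ (x ⊕ (-1)) ⊗ (x ⊕ 4) ⊗ (x ⊕ 4) ⊗ (x ⊕ 4)
Answer: roots = -1 (mult 3), 4 (mult 3)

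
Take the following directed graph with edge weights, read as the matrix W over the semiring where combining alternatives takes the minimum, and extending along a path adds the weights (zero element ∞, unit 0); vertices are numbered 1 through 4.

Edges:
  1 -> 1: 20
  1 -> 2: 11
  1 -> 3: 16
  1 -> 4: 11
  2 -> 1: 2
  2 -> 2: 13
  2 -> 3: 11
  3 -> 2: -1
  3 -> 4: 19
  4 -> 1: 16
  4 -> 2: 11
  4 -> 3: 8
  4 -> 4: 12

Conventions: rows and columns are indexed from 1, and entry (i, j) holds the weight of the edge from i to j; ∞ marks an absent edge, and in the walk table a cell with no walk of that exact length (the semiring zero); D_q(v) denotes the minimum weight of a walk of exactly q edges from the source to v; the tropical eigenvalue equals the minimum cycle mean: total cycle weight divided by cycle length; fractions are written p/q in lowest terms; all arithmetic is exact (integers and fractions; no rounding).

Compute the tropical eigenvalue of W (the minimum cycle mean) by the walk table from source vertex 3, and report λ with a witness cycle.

q=0: [∞, ∞, 0, ∞]
q=1: [∞, -1, ∞, 19]
q=2: [1, 12, 10, 31]
q=3: [14, 9, 17, 12]
q=4: [11, 16, 20, 24]
Optimal cycle mean attained by: cycle 1->4->3->2->1, total 11 + 8 + (-1) + 2, length 4.
Answer: λ = 5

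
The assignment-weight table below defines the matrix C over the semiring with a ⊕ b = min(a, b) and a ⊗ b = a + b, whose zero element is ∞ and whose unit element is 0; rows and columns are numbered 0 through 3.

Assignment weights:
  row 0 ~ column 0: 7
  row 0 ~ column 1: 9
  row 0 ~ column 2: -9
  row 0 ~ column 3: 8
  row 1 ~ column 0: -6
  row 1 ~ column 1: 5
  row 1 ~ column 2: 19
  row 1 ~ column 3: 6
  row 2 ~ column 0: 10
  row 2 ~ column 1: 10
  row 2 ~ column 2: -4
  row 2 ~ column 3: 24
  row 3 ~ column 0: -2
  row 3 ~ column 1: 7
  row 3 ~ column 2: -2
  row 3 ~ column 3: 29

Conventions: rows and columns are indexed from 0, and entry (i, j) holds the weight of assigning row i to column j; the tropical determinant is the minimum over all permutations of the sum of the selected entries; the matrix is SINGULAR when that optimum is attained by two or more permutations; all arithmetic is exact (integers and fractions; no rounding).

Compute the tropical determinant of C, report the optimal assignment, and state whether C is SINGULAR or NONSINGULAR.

σ = (0, 1, 2, 3): 7 + 5 + (-4) + 29 = 37
σ = (0, 1, 3, 2): 7 + 5 + 24 + (-2) = 34
σ = (0, 2, 1, 3): 7 + 19 + 10 + 29 = 65
σ = (0, 2, 3, 1): 7 + 19 + 24 + 7 = 57
σ = (0, 3, 1, 2): 7 + 6 + 10 + (-2) = 21
σ = (0, 3, 2, 1): 7 + 6 + (-4) + 7 = 16
σ = (1, 0, 2, 3): 9 + (-6) + (-4) + 29 = 28
σ = (1, 0, 3, 2): 9 + (-6) + 24 + (-2) = 25
σ = (1, 2, 0, 3): 9 + 19 + 10 + 29 = 67
σ = (1, 2, 3, 0): 9 + 19 + 24 + (-2) = 50
σ = (1, 3, 0, 2): 9 + 6 + 10 + (-2) = 23
σ = (1, 3, 2, 0): 9 + 6 + (-4) + (-2) = 9
σ = (2, 0, 1, 3): (-9) + (-6) + 10 + 29 = 24
σ = (2, 0, 3, 1): (-9) + (-6) + 24 + 7 = 16
σ = (2, 1, 0, 3): (-9) + 5 + 10 + 29 = 35
σ = (2, 1, 3, 0): (-9) + 5 + 24 + (-2) = 18
σ = (2, 3, 0, 1): (-9) + 6 + 10 + 7 = 14
σ = (2, 3, 1, 0): (-9) + 6 + 10 + (-2) = 5
σ = (3, 0, 1, 2): 8 + (-6) + 10 + (-2) = 10
σ = (3, 0, 2, 1): 8 + (-6) + (-4) + 7 = 5
σ = (3, 1, 0, 2): 8 + 5 + 10 + (-2) = 21
σ = (3, 1, 2, 0): 8 + 5 + (-4) + (-2) = 7
σ = (3, 2, 0, 1): 8 + 19 + 10 + 7 = 44
σ = (3, 2, 1, 0): 8 + 19 + 10 + (-2) = 35
Optimal value attained by: σ = (2, 3, 1, 0).
Answer: det⊕(C) = 5; verdict: SINGULAR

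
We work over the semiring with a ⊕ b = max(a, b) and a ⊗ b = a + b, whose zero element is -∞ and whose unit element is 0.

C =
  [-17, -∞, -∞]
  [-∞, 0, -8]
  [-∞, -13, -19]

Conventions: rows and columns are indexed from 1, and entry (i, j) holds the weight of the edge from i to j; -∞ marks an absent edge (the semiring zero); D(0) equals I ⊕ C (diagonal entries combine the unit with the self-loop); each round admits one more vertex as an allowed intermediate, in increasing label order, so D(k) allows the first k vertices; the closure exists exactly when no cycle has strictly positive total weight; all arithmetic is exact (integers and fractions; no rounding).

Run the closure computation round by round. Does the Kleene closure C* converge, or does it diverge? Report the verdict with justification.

D(0):
  [0, -∞, -∞]
  [-∞, 0, -8]
  [-∞, -13, 0]
D(1):
  [0, -∞, -∞]
  [-∞, 0, -8]
  [-∞, -13, 0]
D(2):
  [0, -∞, -∞]
  [-∞, 0, -8]
  [-∞, -13, 0]
D(3):
  [0, -∞, -∞]
  [-∞, 0, -8]
  [-∞, -13, 0]
Key observation: every diagonal entry stays at the unit through all rounds, so no improving cycle exists.
Answer: CONVERGES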